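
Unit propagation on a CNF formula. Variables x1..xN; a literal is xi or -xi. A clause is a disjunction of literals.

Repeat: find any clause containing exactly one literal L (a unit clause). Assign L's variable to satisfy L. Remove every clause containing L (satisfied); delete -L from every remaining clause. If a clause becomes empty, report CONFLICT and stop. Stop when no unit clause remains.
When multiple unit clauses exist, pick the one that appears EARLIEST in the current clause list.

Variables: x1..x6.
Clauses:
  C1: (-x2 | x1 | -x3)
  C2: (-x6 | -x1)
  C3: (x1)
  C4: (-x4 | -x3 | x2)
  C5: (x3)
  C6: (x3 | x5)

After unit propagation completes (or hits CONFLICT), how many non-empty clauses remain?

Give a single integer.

unit clause [1] forces x1=T; simplify:
  drop -1 from [-6, -1] -> [-6]
  satisfied 2 clause(s); 4 remain; assigned so far: [1]
unit clause [-6] forces x6=F; simplify:
  satisfied 1 clause(s); 3 remain; assigned so far: [1, 6]
unit clause [3] forces x3=T; simplify:
  drop -3 from [-4, -3, 2] -> [-4, 2]
  satisfied 2 clause(s); 1 remain; assigned so far: [1, 3, 6]

Answer: 1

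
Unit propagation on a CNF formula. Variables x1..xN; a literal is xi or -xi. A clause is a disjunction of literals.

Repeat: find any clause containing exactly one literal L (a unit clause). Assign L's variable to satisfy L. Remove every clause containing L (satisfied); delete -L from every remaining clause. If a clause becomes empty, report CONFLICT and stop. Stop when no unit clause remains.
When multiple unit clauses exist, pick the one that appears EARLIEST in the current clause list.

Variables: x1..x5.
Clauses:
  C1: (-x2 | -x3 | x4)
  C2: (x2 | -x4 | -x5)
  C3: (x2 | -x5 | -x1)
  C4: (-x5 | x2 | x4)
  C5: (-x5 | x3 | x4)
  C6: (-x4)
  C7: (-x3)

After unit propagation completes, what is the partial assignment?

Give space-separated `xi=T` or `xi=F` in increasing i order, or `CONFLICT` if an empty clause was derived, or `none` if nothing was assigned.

unit clause [-4] forces x4=F; simplify:
  drop 4 from [-2, -3, 4] -> [-2, -3]
  drop 4 from [-5, 2, 4] -> [-5, 2]
  drop 4 from [-5, 3, 4] -> [-5, 3]
  satisfied 2 clause(s); 5 remain; assigned so far: [4]
unit clause [-3] forces x3=F; simplify:
  drop 3 from [-5, 3] -> [-5]
  satisfied 2 clause(s); 3 remain; assigned so far: [3, 4]
unit clause [-5] forces x5=F; simplify:
  satisfied 3 clause(s); 0 remain; assigned so far: [3, 4, 5]

Answer: x3=F x4=F x5=F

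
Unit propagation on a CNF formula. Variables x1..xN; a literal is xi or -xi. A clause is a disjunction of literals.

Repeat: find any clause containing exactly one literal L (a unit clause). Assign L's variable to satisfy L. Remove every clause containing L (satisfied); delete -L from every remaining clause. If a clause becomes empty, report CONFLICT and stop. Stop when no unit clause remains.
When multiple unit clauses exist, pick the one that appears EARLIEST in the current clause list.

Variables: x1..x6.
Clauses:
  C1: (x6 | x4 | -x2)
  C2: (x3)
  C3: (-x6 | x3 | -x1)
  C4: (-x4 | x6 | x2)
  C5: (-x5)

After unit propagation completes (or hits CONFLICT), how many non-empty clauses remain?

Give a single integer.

unit clause [3] forces x3=T; simplify:
  satisfied 2 clause(s); 3 remain; assigned so far: [3]
unit clause [-5] forces x5=F; simplify:
  satisfied 1 clause(s); 2 remain; assigned so far: [3, 5]

Answer: 2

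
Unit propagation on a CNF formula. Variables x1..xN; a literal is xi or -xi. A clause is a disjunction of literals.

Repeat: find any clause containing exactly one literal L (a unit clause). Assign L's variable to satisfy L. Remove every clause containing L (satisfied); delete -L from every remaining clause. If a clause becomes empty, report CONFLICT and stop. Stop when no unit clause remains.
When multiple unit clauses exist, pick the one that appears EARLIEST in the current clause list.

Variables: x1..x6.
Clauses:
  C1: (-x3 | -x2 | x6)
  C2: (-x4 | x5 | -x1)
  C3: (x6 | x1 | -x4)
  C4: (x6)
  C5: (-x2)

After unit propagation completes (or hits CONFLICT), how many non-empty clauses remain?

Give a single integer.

unit clause [6] forces x6=T; simplify:
  satisfied 3 clause(s); 2 remain; assigned so far: [6]
unit clause [-2] forces x2=F; simplify:
  satisfied 1 clause(s); 1 remain; assigned so far: [2, 6]

Answer: 1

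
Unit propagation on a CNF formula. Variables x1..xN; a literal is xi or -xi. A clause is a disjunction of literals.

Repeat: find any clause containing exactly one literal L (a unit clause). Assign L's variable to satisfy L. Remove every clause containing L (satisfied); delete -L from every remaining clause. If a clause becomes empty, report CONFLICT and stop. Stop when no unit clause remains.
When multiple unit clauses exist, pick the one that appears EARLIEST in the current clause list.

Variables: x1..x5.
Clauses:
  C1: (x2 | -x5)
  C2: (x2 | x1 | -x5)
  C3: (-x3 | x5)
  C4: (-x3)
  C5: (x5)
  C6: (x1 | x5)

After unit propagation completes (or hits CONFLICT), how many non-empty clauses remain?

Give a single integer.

Answer: 0

Derivation:
unit clause [-3] forces x3=F; simplify:
  satisfied 2 clause(s); 4 remain; assigned so far: [3]
unit clause [5] forces x5=T; simplify:
  drop -5 from [2, -5] -> [2]
  drop -5 from [2, 1, -5] -> [2, 1]
  satisfied 2 clause(s); 2 remain; assigned so far: [3, 5]
unit clause [2] forces x2=T; simplify:
  satisfied 2 clause(s); 0 remain; assigned so far: [2, 3, 5]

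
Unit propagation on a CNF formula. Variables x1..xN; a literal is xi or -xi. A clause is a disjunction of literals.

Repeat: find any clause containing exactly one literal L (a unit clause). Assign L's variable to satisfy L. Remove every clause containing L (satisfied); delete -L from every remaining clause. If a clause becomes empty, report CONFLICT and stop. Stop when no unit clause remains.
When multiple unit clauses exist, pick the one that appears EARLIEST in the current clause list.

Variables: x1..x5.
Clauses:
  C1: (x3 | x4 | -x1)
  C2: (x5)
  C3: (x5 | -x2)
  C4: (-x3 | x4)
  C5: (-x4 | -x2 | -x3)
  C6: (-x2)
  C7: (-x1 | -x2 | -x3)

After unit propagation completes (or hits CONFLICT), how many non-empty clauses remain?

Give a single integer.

Answer: 2

Derivation:
unit clause [5] forces x5=T; simplify:
  satisfied 2 clause(s); 5 remain; assigned so far: [5]
unit clause [-2] forces x2=F; simplify:
  satisfied 3 clause(s); 2 remain; assigned so far: [2, 5]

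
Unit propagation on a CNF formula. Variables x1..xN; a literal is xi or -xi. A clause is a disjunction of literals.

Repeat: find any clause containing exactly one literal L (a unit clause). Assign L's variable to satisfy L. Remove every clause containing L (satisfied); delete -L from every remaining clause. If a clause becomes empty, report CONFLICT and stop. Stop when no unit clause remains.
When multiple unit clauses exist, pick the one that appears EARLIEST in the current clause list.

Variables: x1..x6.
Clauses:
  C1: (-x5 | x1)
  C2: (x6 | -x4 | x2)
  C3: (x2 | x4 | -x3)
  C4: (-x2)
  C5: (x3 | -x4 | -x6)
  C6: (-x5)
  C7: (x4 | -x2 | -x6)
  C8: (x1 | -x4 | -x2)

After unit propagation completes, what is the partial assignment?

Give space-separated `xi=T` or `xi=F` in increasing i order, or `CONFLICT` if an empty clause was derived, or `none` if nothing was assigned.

unit clause [-2] forces x2=F; simplify:
  drop 2 from [6, -4, 2] -> [6, -4]
  drop 2 from [2, 4, -3] -> [4, -3]
  satisfied 3 clause(s); 5 remain; assigned so far: [2]
unit clause [-5] forces x5=F; simplify:
  satisfied 2 clause(s); 3 remain; assigned so far: [2, 5]

Answer: x2=F x5=F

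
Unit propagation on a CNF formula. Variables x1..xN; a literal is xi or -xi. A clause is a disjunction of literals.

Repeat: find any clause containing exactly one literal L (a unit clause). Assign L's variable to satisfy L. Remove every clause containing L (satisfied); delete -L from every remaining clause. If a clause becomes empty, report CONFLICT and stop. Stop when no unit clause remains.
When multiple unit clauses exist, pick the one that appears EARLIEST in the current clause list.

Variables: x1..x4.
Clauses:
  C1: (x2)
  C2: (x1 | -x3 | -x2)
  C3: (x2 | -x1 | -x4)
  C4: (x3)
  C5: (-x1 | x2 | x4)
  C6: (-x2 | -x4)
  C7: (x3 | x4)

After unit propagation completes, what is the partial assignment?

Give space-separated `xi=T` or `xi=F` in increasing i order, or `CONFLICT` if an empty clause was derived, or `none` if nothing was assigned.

unit clause [2] forces x2=T; simplify:
  drop -2 from [1, -3, -2] -> [1, -3]
  drop -2 from [-2, -4] -> [-4]
  satisfied 3 clause(s); 4 remain; assigned so far: [2]
unit clause [3] forces x3=T; simplify:
  drop -3 from [1, -3] -> [1]
  satisfied 2 clause(s); 2 remain; assigned so far: [2, 3]
unit clause [1] forces x1=T; simplify:
  satisfied 1 clause(s); 1 remain; assigned so far: [1, 2, 3]
unit clause [-4] forces x4=F; simplify:
  satisfied 1 clause(s); 0 remain; assigned so far: [1, 2, 3, 4]

Answer: x1=T x2=T x3=T x4=F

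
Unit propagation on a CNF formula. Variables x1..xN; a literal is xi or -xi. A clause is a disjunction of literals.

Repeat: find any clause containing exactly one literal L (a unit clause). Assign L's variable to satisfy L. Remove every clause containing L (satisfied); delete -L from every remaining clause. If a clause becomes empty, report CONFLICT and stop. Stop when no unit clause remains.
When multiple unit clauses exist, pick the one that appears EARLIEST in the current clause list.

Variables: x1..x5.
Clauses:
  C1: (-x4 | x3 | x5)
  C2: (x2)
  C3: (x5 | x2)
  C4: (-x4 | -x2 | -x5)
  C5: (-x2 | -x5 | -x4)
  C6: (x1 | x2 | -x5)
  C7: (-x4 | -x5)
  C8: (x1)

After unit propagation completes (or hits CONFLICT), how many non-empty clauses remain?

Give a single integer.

unit clause [2] forces x2=T; simplify:
  drop -2 from [-4, -2, -5] -> [-4, -5]
  drop -2 from [-2, -5, -4] -> [-5, -4]
  satisfied 3 clause(s); 5 remain; assigned so far: [2]
unit clause [1] forces x1=T; simplify:
  satisfied 1 clause(s); 4 remain; assigned so far: [1, 2]

Answer: 4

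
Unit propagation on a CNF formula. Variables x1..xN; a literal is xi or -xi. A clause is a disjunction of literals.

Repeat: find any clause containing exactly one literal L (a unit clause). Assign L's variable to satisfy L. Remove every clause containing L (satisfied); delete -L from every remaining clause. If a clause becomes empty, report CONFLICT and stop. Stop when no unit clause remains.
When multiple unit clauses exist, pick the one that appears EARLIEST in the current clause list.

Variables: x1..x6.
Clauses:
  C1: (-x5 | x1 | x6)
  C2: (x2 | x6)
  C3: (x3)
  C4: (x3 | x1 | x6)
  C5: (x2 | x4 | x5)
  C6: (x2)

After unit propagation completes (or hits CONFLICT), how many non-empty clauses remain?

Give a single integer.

Answer: 1

Derivation:
unit clause [3] forces x3=T; simplify:
  satisfied 2 clause(s); 4 remain; assigned so far: [3]
unit clause [2] forces x2=T; simplify:
  satisfied 3 clause(s); 1 remain; assigned so far: [2, 3]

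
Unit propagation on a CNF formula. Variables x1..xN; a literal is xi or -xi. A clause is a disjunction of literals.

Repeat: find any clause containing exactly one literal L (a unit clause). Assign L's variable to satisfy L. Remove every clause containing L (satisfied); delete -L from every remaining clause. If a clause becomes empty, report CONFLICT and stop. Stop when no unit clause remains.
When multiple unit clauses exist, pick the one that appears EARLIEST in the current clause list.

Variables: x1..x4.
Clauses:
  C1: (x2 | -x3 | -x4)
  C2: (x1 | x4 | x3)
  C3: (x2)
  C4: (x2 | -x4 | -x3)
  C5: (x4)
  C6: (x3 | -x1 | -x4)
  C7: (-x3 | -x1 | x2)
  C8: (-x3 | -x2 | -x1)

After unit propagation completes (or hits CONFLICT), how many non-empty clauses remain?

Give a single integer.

unit clause [2] forces x2=T; simplify:
  drop -2 from [-3, -2, -1] -> [-3, -1]
  satisfied 4 clause(s); 4 remain; assigned so far: [2]
unit clause [4] forces x4=T; simplify:
  drop -4 from [3, -1, -4] -> [3, -1]
  satisfied 2 clause(s); 2 remain; assigned so far: [2, 4]

Answer: 2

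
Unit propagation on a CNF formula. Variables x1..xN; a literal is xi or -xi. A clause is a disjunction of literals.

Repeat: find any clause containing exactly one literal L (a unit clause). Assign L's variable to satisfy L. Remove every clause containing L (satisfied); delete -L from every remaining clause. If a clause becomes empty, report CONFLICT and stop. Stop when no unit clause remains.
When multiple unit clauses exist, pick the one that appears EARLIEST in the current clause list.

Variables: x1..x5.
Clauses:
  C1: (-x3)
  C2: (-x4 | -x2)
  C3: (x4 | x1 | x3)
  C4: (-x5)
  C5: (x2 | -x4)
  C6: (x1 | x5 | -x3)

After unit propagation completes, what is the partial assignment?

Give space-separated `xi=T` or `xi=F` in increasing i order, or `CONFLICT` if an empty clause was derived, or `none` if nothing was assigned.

unit clause [-3] forces x3=F; simplify:
  drop 3 from [4, 1, 3] -> [4, 1]
  satisfied 2 clause(s); 4 remain; assigned so far: [3]
unit clause [-5] forces x5=F; simplify:
  satisfied 1 clause(s); 3 remain; assigned so far: [3, 5]

Answer: x3=F x5=F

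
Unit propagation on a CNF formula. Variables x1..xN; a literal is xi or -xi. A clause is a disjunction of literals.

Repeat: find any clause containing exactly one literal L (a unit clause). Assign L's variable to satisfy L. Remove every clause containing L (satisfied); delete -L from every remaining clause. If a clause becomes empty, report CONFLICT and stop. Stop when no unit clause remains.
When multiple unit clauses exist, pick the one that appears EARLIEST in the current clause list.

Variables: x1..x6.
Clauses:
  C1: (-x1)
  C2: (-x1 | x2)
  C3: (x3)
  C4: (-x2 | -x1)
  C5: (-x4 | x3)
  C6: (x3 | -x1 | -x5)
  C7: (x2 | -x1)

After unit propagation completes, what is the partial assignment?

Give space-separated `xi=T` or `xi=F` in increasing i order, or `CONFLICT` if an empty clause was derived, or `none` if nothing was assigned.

unit clause [-1] forces x1=F; simplify:
  satisfied 5 clause(s); 2 remain; assigned so far: [1]
unit clause [3] forces x3=T; simplify:
  satisfied 2 clause(s); 0 remain; assigned so far: [1, 3]

Answer: x1=F x3=T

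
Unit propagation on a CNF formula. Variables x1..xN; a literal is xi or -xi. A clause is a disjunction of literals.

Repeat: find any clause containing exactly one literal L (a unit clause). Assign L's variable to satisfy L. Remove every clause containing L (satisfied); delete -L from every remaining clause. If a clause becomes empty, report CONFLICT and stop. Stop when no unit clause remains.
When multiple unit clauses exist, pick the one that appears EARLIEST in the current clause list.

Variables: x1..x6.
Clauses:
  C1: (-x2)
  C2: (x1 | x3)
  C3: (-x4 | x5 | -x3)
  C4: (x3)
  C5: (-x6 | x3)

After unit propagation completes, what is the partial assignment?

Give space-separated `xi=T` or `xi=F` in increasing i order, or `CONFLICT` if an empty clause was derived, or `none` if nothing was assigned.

unit clause [-2] forces x2=F; simplify:
  satisfied 1 clause(s); 4 remain; assigned so far: [2]
unit clause [3] forces x3=T; simplify:
  drop -3 from [-4, 5, -3] -> [-4, 5]
  satisfied 3 clause(s); 1 remain; assigned so far: [2, 3]

Answer: x2=F x3=T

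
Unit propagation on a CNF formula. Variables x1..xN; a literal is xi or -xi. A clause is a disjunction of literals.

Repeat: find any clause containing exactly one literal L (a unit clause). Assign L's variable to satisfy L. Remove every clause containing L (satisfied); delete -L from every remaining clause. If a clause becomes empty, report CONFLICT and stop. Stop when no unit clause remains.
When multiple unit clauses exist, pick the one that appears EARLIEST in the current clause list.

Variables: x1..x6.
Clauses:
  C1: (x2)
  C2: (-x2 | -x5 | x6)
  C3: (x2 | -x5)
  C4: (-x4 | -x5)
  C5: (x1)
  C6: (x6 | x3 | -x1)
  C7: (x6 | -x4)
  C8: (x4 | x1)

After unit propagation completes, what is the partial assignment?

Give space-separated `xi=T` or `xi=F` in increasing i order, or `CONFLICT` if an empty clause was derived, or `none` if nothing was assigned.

Answer: x1=T x2=T

Derivation:
unit clause [2] forces x2=T; simplify:
  drop -2 from [-2, -5, 6] -> [-5, 6]
  satisfied 2 clause(s); 6 remain; assigned so far: [2]
unit clause [1] forces x1=T; simplify:
  drop -1 from [6, 3, -1] -> [6, 3]
  satisfied 2 clause(s); 4 remain; assigned so far: [1, 2]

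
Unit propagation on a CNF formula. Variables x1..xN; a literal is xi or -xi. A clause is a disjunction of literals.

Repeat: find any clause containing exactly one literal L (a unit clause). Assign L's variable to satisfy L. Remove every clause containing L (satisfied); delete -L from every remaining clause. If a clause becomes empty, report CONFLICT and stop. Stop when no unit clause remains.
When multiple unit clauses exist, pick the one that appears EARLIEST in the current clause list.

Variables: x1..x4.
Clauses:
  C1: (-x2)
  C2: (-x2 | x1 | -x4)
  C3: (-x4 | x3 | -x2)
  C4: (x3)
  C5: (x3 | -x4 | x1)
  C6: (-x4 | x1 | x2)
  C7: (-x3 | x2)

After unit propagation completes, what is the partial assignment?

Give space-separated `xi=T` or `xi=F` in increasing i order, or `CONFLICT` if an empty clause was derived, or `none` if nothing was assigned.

Answer: CONFLICT

Derivation:
unit clause [-2] forces x2=F; simplify:
  drop 2 from [-4, 1, 2] -> [-4, 1]
  drop 2 from [-3, 2] -> [-3]
  satisfied 3 clause(s); 4 remain; assigned so far: [2]
unit clause [3] forces x3=T; simplify:
  drop -3 from [-3] -> [] (empty!)
  satisfied 2 clause(s); 2 remain; assigned so far: [2, 3]
CONFLICT (empty clause)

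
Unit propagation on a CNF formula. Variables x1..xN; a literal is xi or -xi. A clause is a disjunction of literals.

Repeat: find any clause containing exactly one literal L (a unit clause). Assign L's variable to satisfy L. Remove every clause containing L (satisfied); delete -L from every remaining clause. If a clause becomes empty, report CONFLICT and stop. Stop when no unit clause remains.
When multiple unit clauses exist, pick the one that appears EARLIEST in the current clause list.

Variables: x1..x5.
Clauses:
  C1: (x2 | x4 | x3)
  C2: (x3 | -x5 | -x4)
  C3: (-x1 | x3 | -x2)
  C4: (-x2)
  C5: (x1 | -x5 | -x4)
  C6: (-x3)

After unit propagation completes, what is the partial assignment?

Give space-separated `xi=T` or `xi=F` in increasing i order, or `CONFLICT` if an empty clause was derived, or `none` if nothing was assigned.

unit clause [-2] forces x2=F; simplify:
  drop 2 from [2, 4, 3] -> [4, 3]
  satisfied 2 clause(s); 4 remain; assigned so far: [2]
unit clause [-3] forces x3=F; simplify:
  drop 3 from [4, 3] -> [4]
  drop 3 from [3, -5, -4] -> [-5, -4]
  satisfied 1 clause(s); 3 remain; assigned so far: [2, 3]
unit clause [4] forces x4=T; simplify:
  drop -4 from [-5, -4] -> [-5]
  drop -4 from [1, -5, -4] -> [1, -5]
  satisfied 1 clause(s); 2 remain; assigned so far: [2, 3, 4]
unit clause [-5] forces x5=F; simplify:
  satisfied 2 clause(s); 0 remain; assigned so far: [2, 3, 4, 5]

Answer: x2=F x3=F x4=T x5=F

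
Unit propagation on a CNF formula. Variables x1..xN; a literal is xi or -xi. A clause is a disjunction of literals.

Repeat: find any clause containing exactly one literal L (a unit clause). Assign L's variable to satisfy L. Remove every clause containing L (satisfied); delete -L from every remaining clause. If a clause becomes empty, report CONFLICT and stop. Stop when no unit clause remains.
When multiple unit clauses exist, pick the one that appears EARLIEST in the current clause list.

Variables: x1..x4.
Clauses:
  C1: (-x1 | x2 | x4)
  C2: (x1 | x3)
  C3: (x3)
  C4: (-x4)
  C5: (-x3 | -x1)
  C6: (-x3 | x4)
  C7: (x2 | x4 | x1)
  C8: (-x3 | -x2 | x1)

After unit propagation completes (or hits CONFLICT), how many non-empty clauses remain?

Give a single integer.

Answer: 4

Derivation:
unit clause [3] forces x3=T; simplify:
  drop -3 from [-3, -1] -> [-1]
  drop -3 from [-3, 4] -> [4]
  drop -3 from [-3, -2, 1] -> [-2, 1]
  satisfied 2 clause(s); 6 remain; assigned so far: [3]
unit clause [-4] forces x4=F; simplify:
  drop 4 from [-1, 2, 4] -> [-1, 2]
  drop 4 from [4] -> [] (empty!)
  drop 4 from [2, 4, 1] -> [2, 1]
  satisfied 1 clause(s); 5 remain; assigned so far: [3, 4]
CONFLICT (empty clause)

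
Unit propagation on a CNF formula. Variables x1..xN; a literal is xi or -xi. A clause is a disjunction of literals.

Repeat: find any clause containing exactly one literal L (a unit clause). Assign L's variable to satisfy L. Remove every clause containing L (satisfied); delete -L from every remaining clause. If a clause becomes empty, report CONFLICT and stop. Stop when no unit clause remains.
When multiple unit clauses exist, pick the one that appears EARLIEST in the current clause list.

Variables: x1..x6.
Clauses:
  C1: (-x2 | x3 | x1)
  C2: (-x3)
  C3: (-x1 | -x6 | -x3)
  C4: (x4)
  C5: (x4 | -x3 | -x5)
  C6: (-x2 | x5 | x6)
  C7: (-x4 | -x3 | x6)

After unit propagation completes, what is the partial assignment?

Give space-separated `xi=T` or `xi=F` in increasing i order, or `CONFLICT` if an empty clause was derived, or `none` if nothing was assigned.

Answer: x3=F x4=T

Derivation:
unit clause [-3] forces x3=F; simplify:
  drop 3 from [-2, 3, 1] -> [-2, 1]
  satisfied 4 clause(s); 3 remain; assigned so far: [3]
unit clause [4] forces x4=T; simplify:
  satisfied 1 clause(s); 2 remain; assigned so far: [3, 4]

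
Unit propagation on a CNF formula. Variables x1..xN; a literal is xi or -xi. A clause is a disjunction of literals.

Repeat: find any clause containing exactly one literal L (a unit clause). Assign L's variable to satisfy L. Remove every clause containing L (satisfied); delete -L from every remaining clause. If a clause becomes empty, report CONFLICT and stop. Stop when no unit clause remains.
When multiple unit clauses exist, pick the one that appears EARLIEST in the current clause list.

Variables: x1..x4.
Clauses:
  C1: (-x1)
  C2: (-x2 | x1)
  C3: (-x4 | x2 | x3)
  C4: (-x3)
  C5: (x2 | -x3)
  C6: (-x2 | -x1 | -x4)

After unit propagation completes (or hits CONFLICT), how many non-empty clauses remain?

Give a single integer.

Answer: 0

Derivation:
unit clause [-1] forces x1=F; simplify:
  drop 1 from [-2, 1] -> [-2]
  satisfied 2 clause(s); 4 remain; assigned so far: [1]
unit clause [-2] forces x2=F; simplify:
  drop 2 from [-4, 2, 3] -> [-4, 3]
  drop 2 from [2, -3] -> [-3]
  satisfied 1 clause(s); 3 remain; assigned so far: [1, 2]
unit clause [-3] forces x3=F; simplify:
  drop 3 from [-4, 3] -> [-4]
  satisfied 2 clause(s); 1 remain; assigned so far: [1, 2, 3]
unit clause [-4] forces x4=F; simplify:
  satisfied 1 clause(s); 0 remain; assigned so far: [1, 2, 3, 4]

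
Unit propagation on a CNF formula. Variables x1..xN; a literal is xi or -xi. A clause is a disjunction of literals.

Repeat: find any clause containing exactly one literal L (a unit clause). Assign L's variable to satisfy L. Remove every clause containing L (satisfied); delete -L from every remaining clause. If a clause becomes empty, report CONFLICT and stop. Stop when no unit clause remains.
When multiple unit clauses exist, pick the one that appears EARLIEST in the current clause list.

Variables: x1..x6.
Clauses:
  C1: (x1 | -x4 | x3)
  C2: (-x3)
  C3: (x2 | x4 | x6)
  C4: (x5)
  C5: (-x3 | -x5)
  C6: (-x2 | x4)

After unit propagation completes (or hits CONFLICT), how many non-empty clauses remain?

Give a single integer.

unit clause [-3] forces x3=F; simplify:
  drop 3 from [1, -4, 3] -> [1, -4]
  satisfied 2 clause(s); 4 remain; assigned so far: [3]
unit clause [5] forces x5=T; simplify:
  satisfied 1 clause(s); 3 remain; assigned so far: [3, 5]

Answer: 3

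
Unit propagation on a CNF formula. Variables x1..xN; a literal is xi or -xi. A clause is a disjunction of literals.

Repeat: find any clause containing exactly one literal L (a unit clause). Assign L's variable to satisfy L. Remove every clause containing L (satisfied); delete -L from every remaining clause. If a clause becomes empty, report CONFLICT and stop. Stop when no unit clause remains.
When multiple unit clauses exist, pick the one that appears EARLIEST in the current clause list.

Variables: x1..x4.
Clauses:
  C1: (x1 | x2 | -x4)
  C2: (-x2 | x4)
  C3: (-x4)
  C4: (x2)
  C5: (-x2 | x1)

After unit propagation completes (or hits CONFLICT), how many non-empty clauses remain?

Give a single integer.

Answer: 0

Derivation:
unit clause [-4] forces x4=F; simplify:
  drop 4 from [-2, 4] -> [-2]
  satisfied 2 clause(s); 3 remain; assigned so far: [4]
unit clause [-2] forces x2=F; simplify:
  drop 2 from [2] -> [] (empty!)
  satisfied 2 clause(s); 1 remain; assigned so far: [2, 4]
CONFLICT (empty clause)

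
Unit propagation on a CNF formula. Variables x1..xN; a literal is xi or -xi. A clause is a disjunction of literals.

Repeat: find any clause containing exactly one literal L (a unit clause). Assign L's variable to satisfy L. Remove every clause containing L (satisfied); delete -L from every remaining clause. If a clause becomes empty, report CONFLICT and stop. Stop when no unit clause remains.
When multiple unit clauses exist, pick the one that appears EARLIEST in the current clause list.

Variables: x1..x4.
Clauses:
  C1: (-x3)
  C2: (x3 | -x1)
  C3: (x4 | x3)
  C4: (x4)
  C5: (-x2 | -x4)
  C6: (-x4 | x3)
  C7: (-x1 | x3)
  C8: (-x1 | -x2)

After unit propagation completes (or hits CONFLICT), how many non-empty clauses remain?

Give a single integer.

unit clause [-3] forces x3=F; simplify:
  drop 3 from [3, -1] -> [-1]
  drop 3 from [4, 3] -> [4]
  drop 3 from [-4, 3] -> [-4]
  drop 3 from [-1, 3] -> [-1]
  satisfied 1 clause(s); 7 remain; assigned so far: [3]
unit clause [-1] forces x1=F; simplify:
  satisfied 3 clause(s); 4 remain; assigned so far: [1, 3]
unit clause [4] forces x4=T; simplify:
  drop -4 from [-2, -4] -> [-2]
  drop -4 from [-4] -> [] (empty!)
  satisfied 2 clause(s); 2 remain; assigned so far: [1, 3, 4]
CONFLICT (empty clause)

Answer: 1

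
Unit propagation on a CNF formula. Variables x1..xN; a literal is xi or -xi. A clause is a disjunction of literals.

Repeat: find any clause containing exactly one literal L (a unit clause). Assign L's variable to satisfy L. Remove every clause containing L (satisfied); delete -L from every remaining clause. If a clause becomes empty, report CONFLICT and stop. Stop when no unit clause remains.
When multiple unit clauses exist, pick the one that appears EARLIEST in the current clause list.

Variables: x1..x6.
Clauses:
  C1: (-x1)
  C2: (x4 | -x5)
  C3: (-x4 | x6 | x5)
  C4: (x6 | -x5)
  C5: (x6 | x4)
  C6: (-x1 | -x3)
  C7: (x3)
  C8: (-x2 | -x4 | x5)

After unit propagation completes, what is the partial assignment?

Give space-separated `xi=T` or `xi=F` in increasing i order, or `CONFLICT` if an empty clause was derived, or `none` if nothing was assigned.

Answer: x1=F x3=T

Derivation:
unit clause [-1] forces x1=F; simplify:
  satisfied 2 clause(s); 6 remain; assigned so far: [1]
unit clause [3] forces x3=T; simplify:
  satisfied 1 clause(s); 5 remain; assigned so far: [1, 3]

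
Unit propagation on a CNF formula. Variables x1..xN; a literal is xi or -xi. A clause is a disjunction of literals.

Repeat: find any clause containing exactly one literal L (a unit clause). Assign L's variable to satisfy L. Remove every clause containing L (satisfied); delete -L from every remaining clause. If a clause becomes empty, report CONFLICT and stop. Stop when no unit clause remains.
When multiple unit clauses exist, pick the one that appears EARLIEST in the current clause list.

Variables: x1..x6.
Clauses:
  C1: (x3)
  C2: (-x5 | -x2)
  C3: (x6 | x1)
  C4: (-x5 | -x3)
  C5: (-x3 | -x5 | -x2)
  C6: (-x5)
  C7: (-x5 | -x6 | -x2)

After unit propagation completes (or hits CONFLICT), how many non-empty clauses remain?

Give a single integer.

Answer: 1

Derivation:
unit clause [3] forces x3=T; simplify:
  drop -3 from [-5, -3] -> [-5]
  drop -3 from [-3, -5, -2] -> [-5, -2]
  satisfied 1 clause(s); 6 remain; assigned so far: [3]
unit clause [-5] forces x5=F; simplify:
  satisfied 5 clause(s); 1 remain; assigned so far: [3, 5]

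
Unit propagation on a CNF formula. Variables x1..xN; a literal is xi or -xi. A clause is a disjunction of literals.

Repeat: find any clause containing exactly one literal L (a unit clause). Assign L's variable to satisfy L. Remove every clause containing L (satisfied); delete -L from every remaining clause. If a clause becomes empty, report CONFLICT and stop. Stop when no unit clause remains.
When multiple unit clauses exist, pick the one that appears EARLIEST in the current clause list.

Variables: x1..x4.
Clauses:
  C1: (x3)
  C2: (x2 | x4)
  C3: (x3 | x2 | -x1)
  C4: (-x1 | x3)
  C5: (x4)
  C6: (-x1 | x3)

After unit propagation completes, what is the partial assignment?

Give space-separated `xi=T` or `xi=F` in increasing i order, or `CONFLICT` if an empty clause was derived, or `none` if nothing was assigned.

unit clause [3] forces x3=T; simplify:
  satisfied 4 clause(s); 2 remain; assigned so far: [3]
unit clause [4] forces x4=T; simplify:
  satisfied 2 clause(s); 0 remain; assigned so far: [3, 4]

Answer: x3=T x4=T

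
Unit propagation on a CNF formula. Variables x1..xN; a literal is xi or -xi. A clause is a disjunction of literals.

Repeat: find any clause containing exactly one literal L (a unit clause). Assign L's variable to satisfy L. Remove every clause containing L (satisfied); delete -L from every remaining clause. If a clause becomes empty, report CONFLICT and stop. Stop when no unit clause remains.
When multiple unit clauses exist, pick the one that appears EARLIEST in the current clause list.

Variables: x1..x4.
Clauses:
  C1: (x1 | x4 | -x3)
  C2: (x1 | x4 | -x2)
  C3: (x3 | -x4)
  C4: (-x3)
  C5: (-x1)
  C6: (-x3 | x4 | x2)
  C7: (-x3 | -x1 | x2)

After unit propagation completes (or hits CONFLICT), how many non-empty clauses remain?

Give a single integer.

Answer: 0

Derivation:
unit clause [-3] forces x3=F; simplify:
  drop 3 from [3, -4] -> [-4]
  satisfied 4 clause(s); 3 remain; assigned so far: [3]
unit clause [-4] forces x4=F; simplify:
  drop 4 from [1, 4, -2] -> [1, -2]
  satisfied 1 clause(s); 2 remain; assigned so far: [3, 4]
unit clause [-1] forces x1=F; simplify:
  drop 1 from [1, -2] -> [-2]
  satisfied 1 clause(s); 1 remain; assigned so far: [1, 3, 4]
unit clause [-2] forces x2=F; simplify:
  satisfied 1 clause(s); 0 remain; assigned so far: [1, 2, 3, 4]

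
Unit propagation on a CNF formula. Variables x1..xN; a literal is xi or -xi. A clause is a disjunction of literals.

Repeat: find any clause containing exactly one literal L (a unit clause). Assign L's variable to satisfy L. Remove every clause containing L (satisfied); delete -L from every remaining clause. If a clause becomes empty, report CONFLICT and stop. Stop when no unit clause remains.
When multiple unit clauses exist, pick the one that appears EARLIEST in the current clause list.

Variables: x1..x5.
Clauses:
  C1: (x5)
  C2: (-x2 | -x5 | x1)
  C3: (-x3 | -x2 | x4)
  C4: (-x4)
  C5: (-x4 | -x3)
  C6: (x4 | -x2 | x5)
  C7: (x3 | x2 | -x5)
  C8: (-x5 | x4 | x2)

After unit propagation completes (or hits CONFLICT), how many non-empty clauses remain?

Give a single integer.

unit clause [5] forces x5=T; simplify:
  drop -5 from [-2, -5, 1] -> [-2, 1]
  drop -5 from [3, 2, -5] -> [3, 2]
  drop -5 from [-5, 4, 2] -> [4, 2]
  satisfied 2 clause(s); 6 remain; assigned so far: [5]
unit clause [-4] forces x4=F; simplify:
  drop 4 from [-3, -2, 4] -> [-3, -2]
  drop 4 from [4, 2] -> [2]
  satisfied 2 clause(s); 4 remain; assigned so far: [4, 5]
unit clause [2] forces x2=T; simplify:
  drop -2 from [-2, 1] -> [1]
  drop -2 from [-3, -2] -> [-3]
  satisfied 2 clause(s); 2 remain; assigned so far: [2, 4, 5]
unit clause [1] forces x1=T; simplify:
  satisfied 1 clause(s); 1 remain; assigned so far: [1, 2, 4, 5]
unit clause [-3] forces x3=F; simplify:
  satisfied 1 clause(s); 0 remain; assigned so far: [1, 2, 3, 4, 5]

Answer: 0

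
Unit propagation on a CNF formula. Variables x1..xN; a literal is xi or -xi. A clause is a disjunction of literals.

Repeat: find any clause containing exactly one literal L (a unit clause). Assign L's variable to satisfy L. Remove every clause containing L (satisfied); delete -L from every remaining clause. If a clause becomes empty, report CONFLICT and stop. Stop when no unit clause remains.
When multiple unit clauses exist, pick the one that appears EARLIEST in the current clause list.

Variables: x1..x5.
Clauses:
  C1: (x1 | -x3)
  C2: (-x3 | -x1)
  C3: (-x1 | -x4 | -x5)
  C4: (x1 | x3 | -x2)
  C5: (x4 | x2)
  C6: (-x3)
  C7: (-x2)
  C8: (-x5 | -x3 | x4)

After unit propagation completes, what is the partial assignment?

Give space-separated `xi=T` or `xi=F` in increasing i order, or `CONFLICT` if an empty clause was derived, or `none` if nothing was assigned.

Answer: x2=F x3=F x4=T

Derivation:
unit clause [-3] forces x3=F; simplify:
  drop 3 from [1, 3, -2] -> [1, -2]
  satisfied 4 clause(s); 4 remain; assigned so far: [3]
unit clause [-2] forces x2=F; simplify:
  drop 2 from [4, 2] -> [4]
  satisfied 2 clause(s); 2 remain; assigned so far: [2, 3]
unit clause [4] forces x4=T; simplify:
  drop -4 from [-1, -4, -5] -> [-1, -5]
  satisfied 1 clause(s); 1 remain; assigned so far: [2, 3, 4]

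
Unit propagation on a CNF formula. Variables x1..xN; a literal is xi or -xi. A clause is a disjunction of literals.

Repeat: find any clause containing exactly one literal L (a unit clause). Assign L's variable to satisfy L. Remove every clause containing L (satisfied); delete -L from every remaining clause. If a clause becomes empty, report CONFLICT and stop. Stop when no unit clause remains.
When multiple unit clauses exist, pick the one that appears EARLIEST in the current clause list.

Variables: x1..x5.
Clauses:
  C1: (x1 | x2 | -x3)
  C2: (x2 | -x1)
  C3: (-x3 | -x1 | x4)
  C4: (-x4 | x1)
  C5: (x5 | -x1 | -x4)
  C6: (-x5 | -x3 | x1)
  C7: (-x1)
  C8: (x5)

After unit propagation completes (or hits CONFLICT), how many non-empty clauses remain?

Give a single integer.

Answer: 0

Derivation:
unit clause [-1] forces x1=F; simplify:
  drop 1 from [1, 2, -3] -> [2, -3]
  drop 1 from [-4, 1] -> [-4]
  drop 1 from [-5, -3, 1] -> [-5, -3]
  satisfied 4 clause(s); 4 remain; assigned so far: [1]
unit clause [-4] forces x4=F; simplify:
  satisfied 1 clause(s); 3 remain; assigned so far: [1, 4]
unit clause [5] forces x5=T; simplify:
  drop -5 from [-5, -3] -> [-3]
  satisfied 1 clause(s); 2 remain; assigned so far: [1, 4, 5]
unit clause [-3] forces x3=F; simplify:
  satisfied 2 clause(s); 0 remain; assigned so far: [1, 3, 4, 5]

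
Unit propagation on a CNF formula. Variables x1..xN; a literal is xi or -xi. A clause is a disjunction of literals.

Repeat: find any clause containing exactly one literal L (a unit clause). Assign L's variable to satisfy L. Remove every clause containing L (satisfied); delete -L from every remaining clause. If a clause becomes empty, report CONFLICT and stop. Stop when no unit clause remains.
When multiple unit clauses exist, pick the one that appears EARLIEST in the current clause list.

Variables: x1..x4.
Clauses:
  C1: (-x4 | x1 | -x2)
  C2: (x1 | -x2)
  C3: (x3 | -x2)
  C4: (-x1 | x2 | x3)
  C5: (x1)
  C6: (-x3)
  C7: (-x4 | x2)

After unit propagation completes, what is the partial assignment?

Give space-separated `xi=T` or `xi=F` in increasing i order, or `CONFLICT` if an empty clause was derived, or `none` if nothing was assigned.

unit clause [1] forces x1=T; simplify:
  drop -1 from [-1, 2, 3] -> [2, 3]
  satisfied 3 clause(s); 4 remain; assigned so far: [1]
unit clause [-3] forces x3=F; simplify:
  drop 3 from [3, -2] -> [-2]
  drop 3 from [2, 3] -> [2]
  satisfied 1 clause(s); 3 remain; assigned so far: [1, 3]
unit clause [-2] forces x2=F; simplify:
  drop 2 from [2] -> [] (empty!)
  drop 2 from [-4, 2] -> [-4]
  satisfied 1 clause(s); 2 remain; assigned so far: [1, 2, 3]
CONFLICT (empty clause)

Answer: CONFLICT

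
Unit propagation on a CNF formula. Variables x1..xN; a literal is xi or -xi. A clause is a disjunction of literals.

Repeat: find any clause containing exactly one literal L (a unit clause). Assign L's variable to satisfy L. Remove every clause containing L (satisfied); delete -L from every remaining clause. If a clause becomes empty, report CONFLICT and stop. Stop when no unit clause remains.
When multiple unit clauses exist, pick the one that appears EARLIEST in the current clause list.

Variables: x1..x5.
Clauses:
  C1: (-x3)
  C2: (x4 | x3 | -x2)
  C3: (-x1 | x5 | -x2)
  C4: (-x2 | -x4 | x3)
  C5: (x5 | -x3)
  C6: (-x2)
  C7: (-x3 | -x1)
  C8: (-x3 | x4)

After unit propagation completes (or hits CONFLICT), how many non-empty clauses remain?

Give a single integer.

unit clause [-3] forces x3=F; simplify:
  drop 3 from [4, 3, -2] -> [4, -2]
  drop 3 from [-2, -4, 3] -> [-2, -4]
  satisfied 4 clause(s); 4 remain; assigned so far: [3]
unit clause [-2] forces x2=F; simplify:
  satisfied 4 clause(s); 0 remain; assigned so far: [2, 3]

Answer: 0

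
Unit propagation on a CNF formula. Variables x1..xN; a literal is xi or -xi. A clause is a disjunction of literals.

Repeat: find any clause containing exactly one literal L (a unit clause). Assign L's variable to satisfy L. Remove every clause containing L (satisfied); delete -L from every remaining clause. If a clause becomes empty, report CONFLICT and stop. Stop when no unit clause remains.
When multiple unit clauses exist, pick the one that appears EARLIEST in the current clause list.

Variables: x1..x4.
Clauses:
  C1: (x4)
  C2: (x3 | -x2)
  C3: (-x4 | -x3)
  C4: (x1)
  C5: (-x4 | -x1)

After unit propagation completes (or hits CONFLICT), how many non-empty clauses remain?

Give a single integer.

Answer: 0

Derivation:
unit clause [4] forces x4=T; simplify:
  drop -4 from [-4, -3] -> [-3]
  drop -4 from [-4, -1] -> [-1]
  satisfied 1 clause(s); 4 remain; assigned so far: [4]
unit clause [-3] forces x3=F; simplify:
  drop 3 from [3, -2] -> [-2]
  satisfied 1 clause(s); 3 remain; assigned so far: [3, 4]
unit clause [-2] forces x2=F; simplify:
  satisfied 1 clause(s); 2 remain; assigned so far: [2, 3, 4]
unit clause [1] forces x1=T; simplify:
  drop -1 from [-1] -> [] (empty!)
  satisfied 1 clause(s); 1 remain; assigned so far: [1, 2, 3, 4]
CONFLICT (empty clause)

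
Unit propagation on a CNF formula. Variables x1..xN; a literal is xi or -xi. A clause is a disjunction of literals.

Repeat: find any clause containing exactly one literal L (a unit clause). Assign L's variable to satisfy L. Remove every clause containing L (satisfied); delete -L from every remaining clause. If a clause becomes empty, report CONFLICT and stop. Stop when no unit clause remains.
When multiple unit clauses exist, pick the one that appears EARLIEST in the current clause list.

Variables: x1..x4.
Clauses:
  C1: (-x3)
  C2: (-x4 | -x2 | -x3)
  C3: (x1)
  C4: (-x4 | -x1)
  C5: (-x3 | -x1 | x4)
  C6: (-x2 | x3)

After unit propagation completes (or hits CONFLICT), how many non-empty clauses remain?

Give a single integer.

Answer: 0

Derivation:
unit clause [-3] forces x3=F; simplify:
  drop 3 from [-2, 3] -> [-2]
  satisfied 3 clause(s); 3 remain; assigned so far: [3]
unit clause [1] forces x1=T; simplify:
  drop -1 from [-4, -1] -> [-4]
  satisfied 1 clause(s); 2 remain; assigned so far: [1, 3]
unit clause [-4] forces x4=F; simplify:
  satisfied 1 clause(s); 1 remain; assigned so far: [1, 3, 4]
unit clause [-2] forces x2=F; simplify:
  satisfied 1 clause(s); 0 remain; assigned so far: [1, 2, 3, 4]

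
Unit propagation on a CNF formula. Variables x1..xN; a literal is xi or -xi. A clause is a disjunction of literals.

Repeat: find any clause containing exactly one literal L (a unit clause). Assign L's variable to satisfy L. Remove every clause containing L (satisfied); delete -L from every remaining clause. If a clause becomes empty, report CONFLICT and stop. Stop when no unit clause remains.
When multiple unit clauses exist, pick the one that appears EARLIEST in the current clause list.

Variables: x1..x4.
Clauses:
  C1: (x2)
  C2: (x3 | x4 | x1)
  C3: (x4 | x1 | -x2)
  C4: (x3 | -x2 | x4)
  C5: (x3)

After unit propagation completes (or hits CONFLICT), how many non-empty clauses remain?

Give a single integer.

unit clause [2] forces x2=T; simplify:
  drop -2 from [4, 1, -2] -> [4, 1]
  drop -2 from [3, -2, 4] -> [3, 4]
  satisfied 1 clause(s); 4 remain; assigned so far: [2]
unit clause [3] forces x3=T; simplify:
  satisfied 3 clause(s); 1 remain; assigned so far: [2, 3]

Answer: 1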